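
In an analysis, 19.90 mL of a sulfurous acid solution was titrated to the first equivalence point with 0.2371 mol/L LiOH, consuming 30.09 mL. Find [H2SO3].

n(LiOH) = 0.2371 x 0.03009 = 0.007134 mol.
At the first equivalence point, 1 mol OH^- react per mol H2SO3, so n(H2SO3) = 0.007134 / 1 = 0.007134 mol.
[H2SO3] = 0.007134 / 0.01990 L = 0.359 M.

0.359 M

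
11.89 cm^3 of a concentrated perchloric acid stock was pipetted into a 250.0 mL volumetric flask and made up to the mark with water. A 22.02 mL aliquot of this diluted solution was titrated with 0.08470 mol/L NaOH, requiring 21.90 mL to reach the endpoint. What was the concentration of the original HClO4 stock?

1.77 M

n(NaOH) = 0.08470 x 0.02190 = 0.001855 mol.
n(HClO4) in the aliquot = 0.001855 mol.
[diluted HClO4] = 0.001855 / 0.02202 = 0.08424 M.
Dilution factor = 250.0/11.89 = 21.03, so [stock] = 0.08424 x 21.03 = 1.77 M.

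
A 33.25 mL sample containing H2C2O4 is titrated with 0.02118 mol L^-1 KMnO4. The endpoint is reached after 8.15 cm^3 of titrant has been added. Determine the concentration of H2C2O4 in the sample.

n(KMnO4) = 0.02118 x 0.008150 = 0.0001726 mol.
From the balanced equation, 2 mol KMnO4 reacts with 5 mol H2C2O4, so n(H2C2O4) = 0.0001726 x 5/2 = 0.0004315 mol.
[H2C2O4] = 0.0004315 / 0.03325 L = 0.0130 M.

0.0130 M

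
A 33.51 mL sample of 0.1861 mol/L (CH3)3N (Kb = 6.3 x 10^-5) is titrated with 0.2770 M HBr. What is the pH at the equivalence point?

5.38

n((CH3)3N) = 0.1861 x 0.03351 = 0.006236 mol; V(HBr) at equivalence = 0.006236/0.2770 = 0.02251 L.
At equivalence the base is fully converted to (CH3)3NH+; total volume = 0.05602 L, so [(CH3)3NH+] = 0.006236/0.05602 = 0.1113 M.
Ka((CH3)3NH+) = Kw/Kb = 1.0e-14 / 6.3 x 10^-5 = 1.59e-10.
[H^+] = sqrt(Ka x [(CH3)3NH+]) = sqrt(1.59e-10 x 0.1113) = 4.20e-6 M.
pH = -log(4.20e-6) = 5.38.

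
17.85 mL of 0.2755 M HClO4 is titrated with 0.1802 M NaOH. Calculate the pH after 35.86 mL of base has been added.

12.46

n(acid) = 0.2755 x 0.01785 = 0.004918 mol; n(NaOH) added = 0.1802 x 0.03586 = 0.006462 mol.
Base is in excess by 0.006462 - 0.004918 = 0.001544 mol in a total volume of 0.05371 L.
[OH^-] = 0.001544/0.05371 = 0.02875 M, so pOH = 1.54 and pH = 14.00 - 1.54 = 12.46.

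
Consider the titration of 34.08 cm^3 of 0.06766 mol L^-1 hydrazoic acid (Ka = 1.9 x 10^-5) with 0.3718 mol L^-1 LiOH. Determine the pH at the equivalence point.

8.74

n(HN3) = 0.06766 x 0.03408 = 0.002306 mol; V(LiOH) at equivalence = 0.002306/0.3718 = 0.006202 L.
At equivalence all the acid is converted to N3-; total volume = 0.03408 + 0.006202 = 0.04028 L, so [N3-] = 0.002306/0.04028 = 0.05724 M.
Kb = Kw/Ka = 1.0e-14 / 1.9 x 10^-5 = 5.26e-10.
[OH^-] = sqrt(Kb x [N3-]) = sqrt(5.26e-10 x 0.05724) = 5.49e-6 M.
pOH = 5.26, so pH = 14.00 - 5.26 = 8.74.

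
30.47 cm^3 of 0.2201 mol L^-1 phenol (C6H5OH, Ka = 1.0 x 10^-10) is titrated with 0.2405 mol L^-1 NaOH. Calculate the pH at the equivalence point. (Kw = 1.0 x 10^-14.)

11.53

n(C6H5OH) = 0.2201 x 0.03047 = 0.006706 mol; V(NaOH) at equivalence = 0.006706/0.2405 = 0.02789 L.
At equivalence all the acid is converted to C6H5O-; total volume = 0.03047 + 0.02789 = 0.05836 L, so [C6H5O-] = 0.006706/0.05836 = 0.1149 M.
Kb = Kw/Ka = 1.0e-14 / 1.0 x 10^-10 = 0.000100.
[OH^-] = sqrt(Kb x [C6H5O-]) = sqrt(0.000100 x 0.1149) = 0.00339 M.
pOH = 2.47, so pH = 14.00 - 2.47 = 11.53.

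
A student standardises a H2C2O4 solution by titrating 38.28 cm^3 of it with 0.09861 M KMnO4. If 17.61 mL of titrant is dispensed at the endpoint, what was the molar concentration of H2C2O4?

0.113 M

n(KMnO4) = 0.09861 x 0.01761 = 0.001737 mol.
From the balanced equation, 2 mol KMnO4 reacts with 5 mol H2C2O4, so n(H2C2O4) = 0.001737 x 5/2 = 0.004341 mol.
[H2C2O4] = 0.004341 / 0.03828 L = 0.113 M.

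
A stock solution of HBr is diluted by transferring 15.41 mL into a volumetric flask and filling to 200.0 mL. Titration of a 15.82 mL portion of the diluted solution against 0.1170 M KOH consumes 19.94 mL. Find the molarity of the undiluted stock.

n(KOH) = 0.1170 x 0.01994 = 0.002333 mol.
n(HBr) in the aliquot = 0.002333 mol.
[diluted HBr] = 0.002333 / 0.01582 = 0.1475 M.
Dilution factor = 200.0/15.41 = 12.98, so [stock] = 0.1475 x 12.98 = 1.91 M.

1.91 M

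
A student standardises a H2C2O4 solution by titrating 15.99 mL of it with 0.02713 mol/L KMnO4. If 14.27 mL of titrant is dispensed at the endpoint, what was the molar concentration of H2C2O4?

0.0605 M

n(KMnO4) = 0.02713 x 0.01427 = 0.0003871 mol.
From the balanced equation, 2 mol KMnO4 reacts with 5 mol H2C2O4, so n(H2C2O4) = 0.0003871 x 5/2 = 0.0009679 mol.
[H2C2O4] = 0.0009679 / 0.01599 L = 0.0605 M.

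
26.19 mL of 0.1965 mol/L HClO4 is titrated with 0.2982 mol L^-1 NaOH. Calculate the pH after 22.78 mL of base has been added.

n(acid) = 0.1965 x 0.02619 = 0.005146 mol; n(NaOH) added = 0.2982 x 0.02278 = 0.006793 mol.
Base is in excess by 0.006793 - 0.005146 = 0.001647 mol in a total volume of 0.04897 L.
[OH^-] = 0.001647/0.04897 = 0.03363 M, so pOH = 1.47 and pH = 14.00 - 1.47 = 12.53.

12.53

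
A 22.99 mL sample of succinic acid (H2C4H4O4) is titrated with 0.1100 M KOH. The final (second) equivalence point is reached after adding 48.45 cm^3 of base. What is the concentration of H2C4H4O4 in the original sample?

0.116 M

n(KOH) = 0.1100 x 0.04845 = 0.005330 mol.
At the final (second) equivalence point, 2 mol OH^- react per mol H2C4H4O4, so n(H2C4H4O4) = 0.005330 / 2 = 0.002665 mol.
[H2C4H4O4] = 0.002665 / 0.02299 L = 0.116 M.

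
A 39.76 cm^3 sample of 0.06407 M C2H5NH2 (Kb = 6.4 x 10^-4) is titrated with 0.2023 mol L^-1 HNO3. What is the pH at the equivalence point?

n(C2H5NH2) = 0.06407 x 0.03976 = 0.002547 mol; V(HNO3) at equivalence = 0.002547/0.2023 = 0.01259 L.
At equivalence the base is fully converted to C2H5NH3+; total volume = 0.05235 L, so [C2H5NH3+] = 0.002547/0.05235 = 0.04866 M.
Ka(C2H5NH3+) = Kw/Kb = 1.0e-14 / 6.4 x 10^-4 = 1.56e-11.
[H^+] = sqrt(Ka x [C2H5NH3+]) = sqrt(1.56e-11 x 0.04866) = 8.72e-7 M.
pH = -log(8.72e-7) = 6.06.

6.06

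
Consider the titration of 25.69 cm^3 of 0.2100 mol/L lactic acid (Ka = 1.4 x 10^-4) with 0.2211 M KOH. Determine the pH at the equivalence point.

n(HC3H5O3) = 0.2100 x 0.02569 = 0.005395 mol; V(KOH) at equivalence = 0.005395/0.2211 = 0.02440 L.
At equivalence all the acid is converted to C3H5O3-; total volume = 0.02569 + 0.02440 = 0.05009 L, so [C3H5O3-] = 0.005395/0.05009 = 0.1077 M.
Kb = Kw/Ka = 1.0e-14 / 1.4 x 10^-4 = 7.14e-11.
[OH^-] = sqrt(Kb x [C3H5O3-]) = sqrt(7.14e-11 x 0.1077) = 2.77e-6 M.
pOH = 5.56, so pH = 14.00 - 5.56 = 8.44.

8.44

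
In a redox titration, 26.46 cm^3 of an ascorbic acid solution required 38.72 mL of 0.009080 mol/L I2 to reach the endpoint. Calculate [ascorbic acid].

0.0133 M

n(I2) = 0.009080 x 0.03872 = 0.0003516 mol.
From the balanced equation, 1 mol I2 reacts with 1 mol ascorbic acid, so n(ascorbic acid) = 0.0003516 x 1/1 = 0.0003516 mol.
[ascorbic acid] = 0.0003516 / 0.02646 L = 0.0133 M.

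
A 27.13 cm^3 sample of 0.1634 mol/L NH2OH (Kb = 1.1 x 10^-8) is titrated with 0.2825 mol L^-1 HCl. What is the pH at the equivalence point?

n(NH2OH) = 0.1634 x 0.02713 = 0.004433 mol; V(HCl) at equivalence = 0.004433/0.2825 = 0.01569 L.
At equivalence the base is fully converted to NH3OH+; total volume = 0.04282 L, so [NH3OH+] = 0.004433/0.04282 = 0.1035 M.
Ka(NH3OH+) = Kw/Kb = 1.0e-14 / 1.1 x 10^-8 = 9.09e-7.
[H^+] = sqrt(Ka x [NH3OH+]) = sqrt(9.09e-7 x 0.1035) = 0.000307 M.
pH = -log(0.000307) = 3.51.

3.51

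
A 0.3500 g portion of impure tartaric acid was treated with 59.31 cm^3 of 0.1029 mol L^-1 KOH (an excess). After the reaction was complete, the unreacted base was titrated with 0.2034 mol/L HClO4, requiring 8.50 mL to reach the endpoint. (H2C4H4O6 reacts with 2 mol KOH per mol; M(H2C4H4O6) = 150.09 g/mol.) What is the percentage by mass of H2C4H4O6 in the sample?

93.8%

Total n(KOH) added = 0.1029 x 0.05931 = 0.006103 mol.
n(HClO4) used = 0.2034 x 0.008500 = 0.001729 mol, which equals the excess n(KOH).
So n(KOH) consumed by the sample = 0.006103 - 0.001729 = 0.004374 mol.
n(H2C4H4O6) = 0.004374 / 2 = 0.002187 mol.
mass H2C4H4O6 = 0.002187 x 150.09 = 0.3283 g, so %H2C4H4O6 = 0.3283/0.3500 x 100 = 93.8%.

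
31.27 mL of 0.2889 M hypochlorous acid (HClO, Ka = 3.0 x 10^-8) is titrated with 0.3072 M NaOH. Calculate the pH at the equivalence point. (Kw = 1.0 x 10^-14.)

10.35

n(HClO) = 0.2889 x 0.03127 = 0.009034 mol; V(NaOH) at equivalence = 0.009034/0.3072 = 0.02941 L.
At equivalence all the acid is converted to ClO-; total volume = 0.03127 + 0.02941 = 0.06068 L, so [ClO-] = 0.009034/0.06068 = 0.1489 M.
Kb = Kw/Ka = 1.0e-14 / 3.0 x 10^-8 = 3.33e-7.
[OH^-] = sqrt(Kb x [ClO-]) = sqrt(3.33e-7 x 0.1489) = 0.000223 M.
pOH = 3.65, so pH = 14.00 - 3.65 = 10.35.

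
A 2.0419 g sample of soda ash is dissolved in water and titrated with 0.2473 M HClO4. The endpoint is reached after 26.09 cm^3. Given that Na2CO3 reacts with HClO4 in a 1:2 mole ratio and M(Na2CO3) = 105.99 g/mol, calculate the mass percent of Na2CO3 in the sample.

16.7%

n(HClO4) = 0.2473 x 0.02609 = 0.006452 mol.
n(Na2CO3) = 0.006452 / 2 = 0.003226 mol.
mass of Na2CO3 = 0.003226 x 105.99 = 0.3419 g.
% purity = 0.3419 / 2.0419 x 100 = 16.7%.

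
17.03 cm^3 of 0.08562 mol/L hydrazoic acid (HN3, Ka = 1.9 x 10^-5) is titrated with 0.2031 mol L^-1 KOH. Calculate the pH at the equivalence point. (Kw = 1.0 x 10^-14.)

8.75

n(HN3) = 0.08562 x 0.01703 = 0.001458 mol; V(KOH) at equivalence = 0.001458/0.2031 = 0.007179 L.
At equivalence all the acid is converted to N3-; total volume = 0.01703 + 0.007179 = 0.02421 L, so [N3-] = 0.001458/0.02421 = 0.06023 M.
Kb = Kw/Ka = 1.0e-14 / 1.9 x 10^-5 = 5.26e-10.
[OH^-] = sqrt(Kb x [N3-]) = sqrt(5.26e-10 x 0.06023) = 5.63e-6 M.
pOH = 5.25, so pH = 14.00 - 5.25 = 8.75.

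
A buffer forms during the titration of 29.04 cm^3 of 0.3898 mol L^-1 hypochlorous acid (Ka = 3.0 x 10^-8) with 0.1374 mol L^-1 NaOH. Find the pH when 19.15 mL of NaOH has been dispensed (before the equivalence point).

7.00

Initial n(HClO) = 0.3898 x 0.02904 = 0.01132 mol.
n(NaOH) added = 0.1374 x 0.01915 = 0.002631 mol, converting that many moles of HClO to ClO-.
Remaining n(HClO) = 0.008689 mol; n(ClO-) = 0.002631 mol.
By Henderson-Hasselbalch, pH = pKa + log([A^-]/[HA]) = 7.52 + log(0.002631/0.008689) = 7.52 + (-0.52) = 7.00.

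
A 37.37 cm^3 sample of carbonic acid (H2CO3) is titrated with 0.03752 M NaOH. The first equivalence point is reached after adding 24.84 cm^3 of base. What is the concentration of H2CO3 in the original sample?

n(NaOH) = 0.03752 x 0.02484 = 0.0009320 mol.
At the first equivalence point, 1 mol OH^- react per mol H2CO3, so n(H2CO3) = 0.0009320 / 1 = 0.0009320 mol.
[H2CO3] = 0.0009320 / 0.03737 L = 0.0249 M.

0.0249 M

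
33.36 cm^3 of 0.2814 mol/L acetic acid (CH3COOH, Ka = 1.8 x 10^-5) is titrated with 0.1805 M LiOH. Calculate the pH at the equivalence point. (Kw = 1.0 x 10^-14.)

n(CH3COOH) = 0.2814 x 0.03336 = 0.009388 mol; V(LiOH) at equivalence = 0.009388/0.1805 = 0.05201 L.
At equivalence all the acid is converted to CH3COO-; total volume = 0.03336 + 0.05201 = 0.08537 L, so [CH3COO-] = 0.009388/0.08537 = 0.1100 M.
Kb = Kw/Ka = 1.0e-14 / 1.8 x 10^-5 = 5.56e-10.
[OH^-] = sqrt(Kb x [CH3COO-]) = sqrt(5.56e-10 x 0.1100) = 7.82e-6 M.
pOH = 5.11, so pH = 14.00 - 5.11 = 8.89.

8.89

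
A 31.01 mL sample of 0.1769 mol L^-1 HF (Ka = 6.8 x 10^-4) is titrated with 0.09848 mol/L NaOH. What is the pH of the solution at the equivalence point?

n(HF) = 0.1769 x 0.03101 = 0.005486 mol; V(NaOH) at equivalence = 0.005486/0.09848 = 0.05570 L.
At equivalence all the acid is converted to F-; total volume = 0.03101 + 0.05570 = 0.08671 L, so [F-] = 0.005486/0.08671 = 0.06326 M.
Kb = Kw/Ka = 1.0e-14 / 6.8 x 10^-4 = 1.47e-11.
[OH^-] = sqrt(Kb x [F-]) = sqrt(1.47e-11 x 0.06326) = 9.65e-7 M.
pOH = 6.02, so pH = 14.00 - 6.02 = 7.98.

7.98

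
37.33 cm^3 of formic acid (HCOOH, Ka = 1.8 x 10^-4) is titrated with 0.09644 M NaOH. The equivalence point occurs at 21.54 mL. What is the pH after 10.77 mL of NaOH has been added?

3.74

10.77 mL is exactly half the equivalence volume (21.54/2), i.e. the half-equivalence point.
There, n(HA) = n(A^-), so pH = pKa = -log(1.8 x 10^-4) = 3.74.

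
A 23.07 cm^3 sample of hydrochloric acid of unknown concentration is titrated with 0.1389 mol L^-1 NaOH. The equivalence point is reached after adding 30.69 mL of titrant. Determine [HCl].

0.185 M

n(NaOH) delivered = 0.1389 x 0.03069 = 0.004263 mol.
For a 1:1 reaction, n(HCl) = 0.004263 mol.
[HCl] = 0.004263 mol / 0.02307 L = 0.185 M.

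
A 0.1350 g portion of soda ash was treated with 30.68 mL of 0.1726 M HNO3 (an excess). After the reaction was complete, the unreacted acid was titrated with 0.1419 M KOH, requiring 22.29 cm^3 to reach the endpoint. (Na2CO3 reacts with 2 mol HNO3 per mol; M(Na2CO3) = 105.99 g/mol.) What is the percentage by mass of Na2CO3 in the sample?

Total n(HNO3) added = 0.1726 x 0.03068 = 0.005295 mol.
n(KOH) used = 0.1419 x 0.02229 = 0.003163 mol, which equals the excess n(HNO3).
So n(HNO3) consumed by the sample = 0.005295 - 0.003163 = 0.002132 mol.
n(Na2CO3) = 0.002132 / 2 = 0.001066 mol.
mass Na2CO3 = 0.001066 x 105.99 = 0.1130 g, so %Na2CO3 = 0.1130/0.1350 x 100 = 83.7%.

83.7%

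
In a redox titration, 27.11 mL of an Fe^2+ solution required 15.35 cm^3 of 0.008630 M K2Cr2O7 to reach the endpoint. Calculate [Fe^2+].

n(K2Cr2O7) = 0.008630 x 0.01535 = 0.0001325 mol.
From the balanced equation, 1 mol K2Cr2O7 reacts with 6 mol Fe^2+, so n(Fe^2+) = 0.0001325 x 6/1 = 0.0007948 mol.
[Fe^2+] = 0.0007948 / 0.02711 L = 0.0293 M.

0.0293 M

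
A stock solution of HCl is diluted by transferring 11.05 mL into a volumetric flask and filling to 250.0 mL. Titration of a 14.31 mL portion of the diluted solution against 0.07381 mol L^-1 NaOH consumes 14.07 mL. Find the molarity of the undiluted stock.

n(NaOH) = 0.07381 x 0.01407 = 0.001039 mol.
n(HCl) in the aliquot = 0.001039 mol.
[diluted HCl] = 0.001039 / 0.01431 = 0.07257 M.
Dilution factor = 250.0/11.05 = 22.62, so [stock] = 0.07257 x 22.62 = 1.64 M.

1.64 M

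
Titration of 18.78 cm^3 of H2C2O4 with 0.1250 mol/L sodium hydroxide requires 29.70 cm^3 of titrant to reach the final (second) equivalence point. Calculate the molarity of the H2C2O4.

0.0988 M

n(NaOH) = 0.1250 x 0.02970 = 0.003713 mol.
At the final (second) equivalence point, 2 mol OH^- react per mol H2C2O4, so n(H2C2O4) = 0.003713 / 2 = 0.001856 mol.
[H2C2O4] = 0.001856 / 0.01878 L = 0.0988 M.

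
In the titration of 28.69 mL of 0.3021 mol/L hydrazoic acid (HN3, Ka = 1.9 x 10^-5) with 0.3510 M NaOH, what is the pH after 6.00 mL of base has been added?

Initial n(HN3) = 0.3021 x 0.02869 = 0.008667 mol.
n(NaOH) added = 0.3510 x 0.006000 = 0.002106 mol, converting that many moles of HN3 to N3-.
Remaining n(HN3) = 0.006561 mol; n(N3-) = 0.002106 mol.
By Henderson-Hasselbalch, pH = pKa + log([A^-]/[HA]) = 4.72 + log(0.002106/0.006561) = 4.72 + (-0.49) = 4.23.

4.23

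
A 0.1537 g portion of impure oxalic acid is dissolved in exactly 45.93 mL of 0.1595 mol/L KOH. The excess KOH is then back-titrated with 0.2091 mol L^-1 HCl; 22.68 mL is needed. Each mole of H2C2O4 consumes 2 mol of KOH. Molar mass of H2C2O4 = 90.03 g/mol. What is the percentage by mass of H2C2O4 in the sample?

Total n(KOH) added = 0.1595 x 0.04593 = 0.007326 mol.
n(HCl) used = 0.2091 x 0.02268 = 0.004742 mol, which equals the excess n(KOH).
So n(KOH) consumed by the sample = 0.007326 - 0.004742 = 0.002583 mol.
n(H2C2O4) = 0.002583 / 2 = 0.001292 mol.
mass H2C2O4 = 0.001292 x 90.03 = 0.1163 g, so %H2C2O4 = 0.1163/0.1537 x 100 = 75.7%.

75.7%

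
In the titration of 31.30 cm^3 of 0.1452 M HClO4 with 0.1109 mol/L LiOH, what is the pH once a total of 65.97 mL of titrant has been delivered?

12.45

n(acid) = 0.1452 x 0.03130 = 0.004545 mol; n(LiOH) added = 0.1109 x 0.06597 = 0.007316 mol.
Base is in excess by 0.007316 - 0.004545 = 0.002771 mol in a total volume of 0.09727 L.
[OH^-] = 0.002771/0.09727 = 0.02849 M, so pOH = 1.55 and pH = 14.00 - 1.55 = 12.45.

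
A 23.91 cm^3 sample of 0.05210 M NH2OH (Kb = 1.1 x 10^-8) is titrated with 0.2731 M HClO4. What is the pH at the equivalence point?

3.70

n(NH2OH) = 0.05210 x 0.02391 = 0.001246 mol; V(HClO4) at equivalence = 0.001246/0.2731 = 0.004561 L.
At equivalence the base is fully converted to NH3OH+; total volume = 0.02847 L, so [NH3OH+] = 0.001246/0.02847 = 0.04375 M.
Ka(NH3OH+) = Kw/Kb = 1.0e-14 / 1.1 x 10^-8 = 9.09e-7.
[H^+] = sqrt(Ka x [NH3OH+]) = sqrt(9.09e-7 x 0.04375) = 0.000199 M.
pH = -log(0.000199) = 3.70.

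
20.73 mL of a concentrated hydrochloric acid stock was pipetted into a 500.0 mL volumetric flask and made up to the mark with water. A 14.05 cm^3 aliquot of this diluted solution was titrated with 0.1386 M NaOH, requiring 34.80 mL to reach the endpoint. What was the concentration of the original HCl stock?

8.28 M

n(NaOH) = 0.1386 x 0.03480 = 0.004823 mol.
n(HCl) in the aliquot = 0.004823 mol.
[diluted HCl] = 0.004823 / 0.01405 = 0.3433 M.
Dilution factor = 500.0/20.73 = 24.12, so [stock] = 0.3433 x 24.12 = 8.28 M.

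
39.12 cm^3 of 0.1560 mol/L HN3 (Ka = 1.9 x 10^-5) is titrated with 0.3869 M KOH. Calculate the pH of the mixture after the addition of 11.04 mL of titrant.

5.09

Initial n(HN3) = 0.1560 x 0.03912 = 0.006103 mol.
n(KOH) added = 0.3869 x 0.01104 = 0.004271 mol, converting that many moles of HN3 to N3-.
Remaining n(HN3) = 0.001831 mol; n(N3-) = 0.004271 mol.
By Henderson-Hasselbalch, pH = pKa + log([A^-]/[HA]) = 4.72 + log(0.004271/0.001831) = 4.72 + (+0.37) = 5.09.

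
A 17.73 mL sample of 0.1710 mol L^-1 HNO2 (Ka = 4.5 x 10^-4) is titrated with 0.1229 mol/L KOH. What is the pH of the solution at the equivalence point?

8.10

n(HNO2) = 0.1710 x 0.01773 = 0.003032 mol; V(KOH) at equivalence = 0.003032/0.1229 = 0.02467 L.
At equivalence all the acid is converted to NO2-; total volume = 0.01773 + 0.02467 = 0.04240 L, so [NO2-] = 0.003032/0.04240 = 0.07151 M.
Kb = Kw/Ka = 1.0e-14 / 4.5 x 10^-4 = 2.22e-11.
[OH^-] = sqrt(Kb x [NO2-]) = sqrt(2.22e-11 x 0.07151) = 1.26e-6 M.
pOH = 5.90, so pH = 14.00 - 5.90 = 8.10.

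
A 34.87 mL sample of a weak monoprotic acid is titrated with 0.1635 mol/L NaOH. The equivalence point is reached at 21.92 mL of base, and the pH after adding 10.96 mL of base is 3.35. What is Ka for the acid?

4.5 x 10^-4

10.96 mL is half of the equivalence volume, so this is the half-equivalence point where [HA] = [A^-].
At half-equivalence pH = pKa, so pKa = 3.35.
Ka = 10^(-3.35) = 4.5 x 10^-4.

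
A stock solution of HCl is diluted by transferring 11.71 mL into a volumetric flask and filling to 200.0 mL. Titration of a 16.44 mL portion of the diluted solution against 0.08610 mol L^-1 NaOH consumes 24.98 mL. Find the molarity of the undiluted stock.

2.23 M

n(NaOH) = 0.08610 x 0.02498 = 0.002151 mol.
n(HCl) in the aliquot = 0.002151 mol.
[diluted HCl] = 0.002151 / 0.01644 = 0.1308 M.
Dilution factor = 200.0/11.71 = 17.08, so [stock] = 0.1308 x 17.08 = 2.23 M.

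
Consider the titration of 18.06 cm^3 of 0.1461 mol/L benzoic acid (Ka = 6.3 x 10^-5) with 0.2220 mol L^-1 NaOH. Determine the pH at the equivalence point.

8.57

n(C6H5COOH) = 0.1461 x 0.01806 = 0.002639 mol; V(NaOH) at equivalence = 0.002639/0.2220 = 0.01189 L.
At equivalence all the acid is converted to C6H5COO-; total volume = 0.01806 + 0.01189 = 0.02995 L, so [C6H5COO-] = 0.002639/0.02995 = 0.08811 M.
Kb = Kw/Ka = 1.0e-14 / 6.3 x 10^-5 = 1.59e-10.
[OH^-] = sqrt(Kb x [C6H5COO-]) = sqrt(1.59e-10 x 0.08811) = 3.74e-6 M.
pOH = 5.43, so pH = 14.00 - 5.43 = 8.57.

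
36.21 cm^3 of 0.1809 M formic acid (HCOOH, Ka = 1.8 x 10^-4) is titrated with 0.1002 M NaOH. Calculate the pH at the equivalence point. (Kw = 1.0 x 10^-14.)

8.28

n(HCOOH) = 0.1809 x 0.03621 = 0.006550 mol; V(NaOH) at equivalence = 0.006550/0.1002 = 0.06537 L.
At equivalence all the acid is converted to HCOO-; total volume = 0.03621 + 0.06537 = 0.1016 L, so [HCOO-] = 0.006550/0.1016 = 0.06448 M.
Kb = Kw/Ka = 1.0e-14 / 1.8 x 10^-4 = 5.56e-11.
[OH^-] = sqrt(Kb x [HCOO-]) = sqrt(5.56e-11 x 0.06448) = 1.89e-6 M.
pOH = 5.72, so pH = 14.00 - 5.72 = 8.28.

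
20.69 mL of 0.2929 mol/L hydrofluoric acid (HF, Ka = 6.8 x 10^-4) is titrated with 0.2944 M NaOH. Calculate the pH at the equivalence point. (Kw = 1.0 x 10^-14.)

n(HF) = 0.2929 x 0.02069 = 0.006060 mol; V(NaOH) at equivalence = 0.006060/0.2944 = 0.02058 L.
At equivalence all the acid is converted to F-; total volume = 0.02069 + 0.02058 = 0.04127 L, so [F-] = 0.006060/0.04127 = 0.1468 M.
Kb = Kw/Ka = 1.0e-14 / 6.8 x 10^-4 = 1.47e-11.
[OH^-] = sqrt(Kb x [F-]) = sqrt(1.47e-11 x 0.1468) = 1.47e-6 M.
pOH = 5.83, so pH = 14.00 - 5.83 = 8.17.

8.17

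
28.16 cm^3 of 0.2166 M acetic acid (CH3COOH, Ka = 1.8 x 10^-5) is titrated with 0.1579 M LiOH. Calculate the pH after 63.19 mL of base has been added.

12.63

n(acid) = 0.2166 x 0.02816 = 0.006099 mol; n(LiOH) added = 0.1579 x 0.06319 = 0.009978 mol.
Base is in excess by 0.009978 - 0.006099 = 0.003878 mol in a total volume of 0.09135 L.
[OH^-] = 0.003878/0.09135 = 0.04245 M, so pOH = 1.37 and pH = 14.00 - 1.37 = 12.63.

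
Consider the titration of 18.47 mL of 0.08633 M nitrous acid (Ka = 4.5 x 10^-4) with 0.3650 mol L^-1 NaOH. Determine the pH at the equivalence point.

8.10

n(HNO2) = 0.08633 x 0.01847 = 0.001595 mol; V(NaOH) at equivalence = 0.001595/0.3650 = 0.004369 L.
At equivalence all the acid is converted to NO2-; total volume = 0.01847 + 0.004369 = 0.02284 L, so [NO2-] = 0.001595/0.02284 = 0.06982 M.
Kb = Kw/Ka = 1.0e-14 / 4.5 x 10^-4 = 2.22e-11.
[OH^-] = sqrt(Kb x [NO2-]) = sqrt(2.22e-11 x 0.06982) = 1.25e-6 M.
pOH = 5.90, so pH = 14.00 - 5.90 = 8.10.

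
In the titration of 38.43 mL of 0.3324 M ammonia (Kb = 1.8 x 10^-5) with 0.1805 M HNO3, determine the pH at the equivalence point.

5.09

n(NH3) = 0.3324 x 0.03843 = 0.01277 mol; V(HNO3) at equivalence = 0.01277/0.1805 = 0.07077 L.
At equivalence the base is fully converted to NH4+; total volume = 0.1092 L, so [NH4+] = 0.01277/0.1092 = 0.1170 M.
Ka(NH4+) = Kw/Kb = 1.0e-14 / 1.8 x 10^-5 = 5.56e-10.
[H^+] = sqrt(Ka x [NH4+]) = sqrt(5.56e-10 x 0.1170) = 8.06e-6 M.
pH = -log(8.06e-6) = 5.09.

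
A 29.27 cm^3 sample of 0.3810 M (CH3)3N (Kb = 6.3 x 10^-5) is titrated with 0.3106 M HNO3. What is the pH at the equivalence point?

5.28

n((CH3)3N) = 0.3810 x 0.02927 = 0.01115 mol; V(HNO3) at equivalence = 0.01115/0.3106 = 0.03590 L.
At equivalence the base is fully converted to (CH3)3NH+; total volume = 0.06517 L, so [(CH3)3NH+] = 0.01115/0.06517 = 0.1711 M.
Ka((CH3)3NH+) = Kw/Kb = 1.0e-14 / 6.3 x 10^-5 = 1.59e-10.
[H^+] = sqrt(Ka x [(CH3)3NH+]) = sqrt(1.59e-10 x 0.1711) = 5.21e-6 M.
pH = -log(5.21e-6) = 5.28.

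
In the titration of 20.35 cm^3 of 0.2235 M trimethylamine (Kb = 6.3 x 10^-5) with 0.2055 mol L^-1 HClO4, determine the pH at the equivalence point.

5.38

n((CH3)3N) = 0.2235 x 0.02035 = 0.004548 mol; V(HClO4) at equivalence = 0.004548/0.2055 = 0.02213 L.
At equivalence the base is fully converted to (CH3)3NH+; total volume = 0.04248 L, so [(CH3)3NH+] = 0.004548/0.04248 = 0.1071 M.
Ka((CH3)3NH+) = Kw/Kb = 1.0e-14 / 6.3 x 10^-5 = 1.59e-10.
[H^+] = sqrt(Ka x [(CH3)3NH+]) = sqrt(1.59e-10 x 0.1071) = 4.12e-6 M.
pH = -log(4.12e-6) = 5.38.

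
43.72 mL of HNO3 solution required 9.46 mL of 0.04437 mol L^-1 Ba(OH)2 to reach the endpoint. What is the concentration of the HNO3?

0.0192 M

n(Ba(OH)2) delivered = 0.04437 x 0.009460 = 0.0004197 mol.
The reaction is 2 HNO3 + 1 Ba(OH)2, so n(HNO3) = 0.0004197 x 2/1 = 0.0008395 mol.
[HNO3] = 0.0008395 mol / 0.04372 L = 0.0192 M.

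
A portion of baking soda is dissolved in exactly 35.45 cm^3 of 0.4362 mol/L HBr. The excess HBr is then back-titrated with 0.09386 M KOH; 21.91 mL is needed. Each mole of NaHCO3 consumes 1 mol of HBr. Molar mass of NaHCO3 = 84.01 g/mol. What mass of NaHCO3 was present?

1.13 g

Total n(HBr) added = 0.4362 x 0.03545 = 0.01546 mol.
n(KOH) used = 0.09386 x 0.02191 = 0.002056 mol, which equals the excess n(HBr).
So n(HBr) consumed by the sample = 0.01546 - 0.002056 = 0.01341 mol.
n(NaHCO3) = 0.01341 / 1 = 0.01341 mol.
mass = 0.01341 mol x 84.01 g/mol = 1.13 g.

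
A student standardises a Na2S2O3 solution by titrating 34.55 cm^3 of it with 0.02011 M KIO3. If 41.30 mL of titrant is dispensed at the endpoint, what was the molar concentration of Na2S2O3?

n(KIO3) = 0.02011 x 0.04130 = 0.0008305 mol.
From the balanced equation, 1 mol KIO3 reacts with 6 mol Na2S2O3, so n(Na2S2O3) = 0.0008305 x 6/1 = 0.004983 mol.
[Na2S2O3] = 0.004983 / 0.03455 L = 0.144 M.

0.144 M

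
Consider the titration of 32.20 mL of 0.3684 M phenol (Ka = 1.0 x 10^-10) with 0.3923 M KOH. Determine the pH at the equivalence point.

11.64

n(C6H5OH) = 0.3684 x 0.03220 = 0.01186 mol; V(KOH) at equivalence = 0.01186/0.3923 = 0.03024 L.
At equivalence all the acid is converted to C6H5O-; total volume = 0.03220 + 0.03024 = 0.06244 L, so [C6H5O-] = 0.01186/0.06244 = 0.1900 M.
Kb = Kw/Ka = 1.0e-14 / 1.0 x 10^-10 = 0.000100.
[OH^-] = sqrt(Kb x [C6H5O-]) = sqrt(0.000100 x 0.1900) = 0.00436 M.
pOH = 2.36, so pH = 14.00 - 2.36 = 11.64.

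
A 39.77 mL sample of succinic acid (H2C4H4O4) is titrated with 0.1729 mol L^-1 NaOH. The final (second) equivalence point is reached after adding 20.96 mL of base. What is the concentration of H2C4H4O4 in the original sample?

0.0456 M

n(NaOH) = 0.1729 x 0.02096 = 0.003624 mol.
At the final (second) equivalence point, 2 mol OH^- react per mol H2C4H4O4, so n(H2C4H4O4) = 0.003624 / 2 = 0.001812 mol.
[H2C4H4O4] = 0.001812 / 0.03977 L = 0.0456 M.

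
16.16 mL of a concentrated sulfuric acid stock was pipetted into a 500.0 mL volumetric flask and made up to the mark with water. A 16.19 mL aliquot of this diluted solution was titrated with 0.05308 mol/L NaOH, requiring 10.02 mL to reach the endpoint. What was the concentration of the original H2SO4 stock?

n(NaOH) = 0.05308 x 0.01002 = 0.0005319 mol.
n(H2SO4) in the aliquot = 0.0005319 x 1/2 = 0.0002659 mol.
[diluted H2SO4] = 0.0002659 / 0.01619 = 0.01643 M.
Dilution factor = 500.0/16.16 = 30.94, so [stock] = 0.01643 x 30.94 = 0.508 M.

0.508 M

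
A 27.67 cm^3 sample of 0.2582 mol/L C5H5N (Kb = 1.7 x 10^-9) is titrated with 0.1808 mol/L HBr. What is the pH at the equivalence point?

n(C5H5N) = 0.2582 x 0.02767 = 0.007144 mol; V(HBr) at equivalence = 0.007144/0.1808 = 0.03952 L.
At equivalence the base is fully converted to C5H5NH+; total volume = 0.06719 L, so [C5H5NH+] = 0.007144/0.06719 = 0.1063 M.
Ka(C5H5NH+) = Kw/Kb = 1.0e-14 / 1.7 x 10^-9 = 5.88e-6.
[H^+] = sqrt(Ka x [C5H5NH+]) = sqrt(5.88e-6 x 0.1063) = 0.000791 M.
pH = -log(0.000791) = 3.10.

3.10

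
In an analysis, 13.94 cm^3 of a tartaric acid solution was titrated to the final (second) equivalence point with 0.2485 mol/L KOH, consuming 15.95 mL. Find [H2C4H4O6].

0.142 M

n(KOH) = 0.2485 x 0.01595 = 0.003964 mol.
At the final (second) equivalence point, 2 mol OH^- react per mol H2C4H4O6, so n(H2C4H4O6) = 0.003964 / 2 = 0.001982 mol.
[H2C4H4O6] = 0.001982 / 0.01394 L = 0.142 M.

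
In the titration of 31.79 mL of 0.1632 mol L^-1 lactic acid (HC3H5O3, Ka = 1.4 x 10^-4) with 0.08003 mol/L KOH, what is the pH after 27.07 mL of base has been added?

3.71

Initial n(HC3H5O3) = 0.1632 x 0.03179 = 0.005188 mol.
n(KOH) added = 0.08003 x 0.02707 = 0.002166 mol, converting that many moles of HC3H5O3 to C3H5O3-.
Remaining n(HC3H5O3) = 0.003022 mol; n(C3H5O3-) = 0.002166 mol.
By Henderson-Hasselbalch, pH = pKa + log([A^-]/[HA]) = 3.85 + log(0.002166/0.003022) = 3.85 + (-0.14) = 3.71.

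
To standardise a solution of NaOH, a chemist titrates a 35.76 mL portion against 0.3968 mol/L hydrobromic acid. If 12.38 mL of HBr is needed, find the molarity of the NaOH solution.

n(HBr) delivered = 0.3968 x 0.01238 = 0.004912 mol.
For a 1:1 reaction, n(NaOH) = 0.004912 mol.
[NaOH] = 0.004912 mol / 0.03576 L = 0.137 M.

0.137 M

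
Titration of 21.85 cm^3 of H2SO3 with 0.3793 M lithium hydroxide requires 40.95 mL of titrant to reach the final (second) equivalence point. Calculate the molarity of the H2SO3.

n(LiOH) = 0.3793 x 0.04095 = 0.01553 mol.
At the final (second) equivalence point, 2 mol OH^- react per mol H2SO3, so n(H2SO3) = 0.01553 / 2 = 0.007766 mol.
[H2SO3] = 0.007766 / 0.02185 L = 0.355 M.

0.355 M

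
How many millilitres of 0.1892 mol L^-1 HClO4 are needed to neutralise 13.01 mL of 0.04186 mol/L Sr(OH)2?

5.76 mL

n(Sr(OH)2) = 0.04186 mol/L x 0.01301 L = 0.0005446 mol.
The neutralisation is 1 Sr(OH)2 : 2 HClO4, so n(HClO4) = 0.0005446 x 2/1 = 0.001089 mol.
V(HClO4) = 0.001089 / 0.1892 = 0.005757 L = 5.76 mL.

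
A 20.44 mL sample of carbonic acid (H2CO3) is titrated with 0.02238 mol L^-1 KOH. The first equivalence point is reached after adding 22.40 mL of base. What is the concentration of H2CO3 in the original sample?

n(KOH) = 0.02238 x 0.02240 = 0.0005013 mol.
At the first equivalence point, 1 mol OH^- react per mol H2CO3, so n(H2CO3) = 0.0005013 / 1 = 0.0005013 mol.
[H2CO3] = 0.0005013 / 0.02044 L = 0.0245 M.

0.0245 M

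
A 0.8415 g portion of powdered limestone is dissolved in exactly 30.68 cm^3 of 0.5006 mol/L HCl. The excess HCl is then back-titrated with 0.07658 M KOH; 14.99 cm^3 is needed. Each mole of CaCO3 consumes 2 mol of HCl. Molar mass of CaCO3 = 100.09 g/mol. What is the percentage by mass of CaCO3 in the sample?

Total n(HCl) added = 0.5006 x 0.03068 = 0.01536 mol.
n(KOH) used = 0.07658 x 0.01499 = 0.001148 mol, which equals the excess n(HCl).
So n(HCl) consumed by the sample = 0.01536 - 0.001148 = 0.01421 mol.
n(CaCO3) = 0.01421 / 2 = 0.007105 mol.
mass CaCO3 = 0.007105 x 100.09 = 0.7112 g, so %CaCO3 = 0.7112/0.8415 x 100 = 84.5%.

84.5%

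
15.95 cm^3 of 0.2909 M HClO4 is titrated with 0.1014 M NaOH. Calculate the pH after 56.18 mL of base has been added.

n(acid) = 0.2909 x 0.01595 = 0.004640 mol; n(NaOH) added = 0.1014 x 0.05618 = 0.005697 mol.
Base is in excess by 0.005697 - 0.004640 = 0.001057 mol in a total volume of 0.07213 L.
[OH^-] = 0.001057/0.07213 = 0.01465 M, so pOH = 1.83 and pH = 14.00 - 1.83 = 12.17.

12.17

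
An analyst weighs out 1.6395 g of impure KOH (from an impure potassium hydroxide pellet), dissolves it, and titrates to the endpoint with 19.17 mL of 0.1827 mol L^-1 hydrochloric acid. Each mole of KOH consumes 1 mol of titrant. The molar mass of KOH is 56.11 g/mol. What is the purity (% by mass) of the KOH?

12.0%

n(HCl) = 0.1827 x 0.01917 = 0.003502 mol.
n(KOH) = 0.003502 / 1 = 0.003502 mol.
mass of KOH = 0.003502 x 56.11 = 0.1965 g.
% purity = 0.1965 / 1.6395 x 100 = 12.0%.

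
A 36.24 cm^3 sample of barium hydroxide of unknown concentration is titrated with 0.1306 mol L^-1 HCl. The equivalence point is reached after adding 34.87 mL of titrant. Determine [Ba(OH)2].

0.0628 M

n(HCl) delivered = 0.1306 x 0.03487 = 0.004554 mol.
The reaction is 1 Ba(OH)2 + 2 HCl, so n(Ba(OH)2) = 0.004554 x 1/2 = 0.002277 mol.
[Ba(OH)2] = 0.002277 mol / 0.03624 L = 0.0628 M.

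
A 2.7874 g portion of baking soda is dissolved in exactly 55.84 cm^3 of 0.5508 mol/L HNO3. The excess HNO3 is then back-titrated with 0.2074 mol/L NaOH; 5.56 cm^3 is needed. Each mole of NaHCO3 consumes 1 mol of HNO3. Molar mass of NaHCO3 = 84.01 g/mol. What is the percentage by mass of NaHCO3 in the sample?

Total n(HNO3) added = 0.5508 x 0.05584 = 0.03076 mol.
n(NaOH) used = 0.2074 x 0.005560 = 0.001153 mol, which equals the excess n(HNO3).
So n(HNO3) consumed by the sample = 0.03076 - 0.001153 = 0.02960 mol.
n(NaHCO3) = 0.02960 / 1 = 0.02960 mol.
mass NaHCO3 = 0.02960 x 84.01 = 2.487 g, so %NaHCO3 = 2.487/2.7874 x 100 = 89.2%.

89.2%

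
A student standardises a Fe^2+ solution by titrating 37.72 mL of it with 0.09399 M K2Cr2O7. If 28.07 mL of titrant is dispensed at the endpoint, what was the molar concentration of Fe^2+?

n(K2Cr2O7) = 0.09399 x 0.02807 = 0.002638 mol.
From the balanced equation, 1 mol K2Cr2O7 reacts with 6 mol Fe^2+, so n(Fe^2+) = 0.002638 x 6/1 = 0.01583 mol.
[Fe^2+] = 0.01583 / 0.03772 L = 0.420 M.

0.420 M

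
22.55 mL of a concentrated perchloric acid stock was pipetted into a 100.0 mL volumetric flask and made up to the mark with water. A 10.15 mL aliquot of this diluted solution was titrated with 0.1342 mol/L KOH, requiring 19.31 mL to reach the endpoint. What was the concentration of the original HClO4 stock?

n(KOH) = 0.1342 x 0.01931 = 0.002591 mol.
n(HClO4) in the aliquot = 0.002591 mol.
[diluted HClO4] = 0.002591 / 0.01015 = 0.2553 M.
Dilution factor = 100.0/22.55 = 4.435, so [stock] = 0.2553 x 4.435 = 1.13 M.

1.13 M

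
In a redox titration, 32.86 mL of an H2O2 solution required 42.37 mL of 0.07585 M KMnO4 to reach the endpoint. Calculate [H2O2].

n(KMnO4) = 0.07585 x 0.04237 = 0.003214 mol.
From the balanced equation, 2 mol KMnO4 reacts with 5 mol H2O2, so n(H2O2) = 0.003214 x 5/2 = 0.008034 mol.
[H2O2] = 0.008034 / 0.03286 L = 0.245 M.

0.245 M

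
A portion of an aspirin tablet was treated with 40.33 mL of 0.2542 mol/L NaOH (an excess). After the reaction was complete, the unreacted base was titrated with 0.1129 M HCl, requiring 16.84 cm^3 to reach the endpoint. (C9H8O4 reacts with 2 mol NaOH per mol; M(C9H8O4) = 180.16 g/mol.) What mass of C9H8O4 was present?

Total n(NaOH) added = 0.2542 x 0.04033 = 0.01025 mol.
n(HCl) used = 0.1129 x 0.01684 = 0.001901 mol, which equals the excess n(NaOH).
So n(NaOH) consumed by the sample = 0.01025 - 0.001901 = 0.008351 mol.
n(C9H8O4) = 0.008351 / 2 = 0.004175 mol.
mass = 0.004175 mol x 180.16 g/mol = 0.752 g.

0.752 g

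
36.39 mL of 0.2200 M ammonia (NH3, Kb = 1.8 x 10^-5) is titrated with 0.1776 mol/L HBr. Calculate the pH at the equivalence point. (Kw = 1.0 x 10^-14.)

n(NH3) = 0.2200 x 0.03639 = 0.008006 mol; V(HBr) at equivalence = 0.008006/0.1776 = 0.04508 L.
At equivalence the base is fully converted to NH4+; total volume = 0.08147 L, so [NH4+] = 0.008006/0.08147 = 0.09827 M.
Ka(NH4+) = Kw/Kb = 1.0e-14 / 1.8 x 10^-5 = 5.56e-10.
[H^+] = sqrt(Ka x [NH4+]) = sqrt(5.56e-10 x 0.09827) = 7.39e-6 M.
pH = -log(7.39e-6) = 5.13.

5.13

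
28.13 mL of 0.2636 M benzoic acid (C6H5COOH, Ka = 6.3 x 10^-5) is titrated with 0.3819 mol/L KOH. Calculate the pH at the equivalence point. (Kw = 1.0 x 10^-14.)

8.70

n(C6H5COOH) = 0.2636 x 0.02813 = 0.007415 mol; V(KOH) at equivalence = 0.007415/0.3819 = 0.01942 L.
At equivalence all the acid is converted to C6H5COO-; total volume = 0.02813 + 0.01942 = 0.04755 L, so [C6H5COO-] = 0.007415/0.04755 = 0.1560 M.
Kb = Kw/Ka = 1.0e-14 / 6.3 x 10^-5 = 1.59e-10.
[OH^-] = sqrt(Kb x [C6H5COO-]) = sqrt(1.59e-10 x 0.1560) = 4.98e-6 M.
pOH = 5.30, so pH = 14.00 - 5.30 = 8.70.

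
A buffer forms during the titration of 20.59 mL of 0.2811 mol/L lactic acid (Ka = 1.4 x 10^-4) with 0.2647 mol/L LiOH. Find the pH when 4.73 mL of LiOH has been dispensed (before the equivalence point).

3.29

Initial n(HC3H5O3) = 0.2811 x 0.02059 = 0.005788 mol.
n(LiOH) added = 0.2647 x 0.004730 = 0.001252 mol, converting that many moles of HC3H5O3 to C3H5O3-.
Remaining n(HC3H5O3) = 0.004536 mol; n(C3H5O3-) = 0.001252 mol.
By Henderson-Hasselbalch, pH = pKa + log([A^-]/[HA]) = 3.85 + log(0.001252/0.004536) = 3.85 + (-0.56) = 3.29.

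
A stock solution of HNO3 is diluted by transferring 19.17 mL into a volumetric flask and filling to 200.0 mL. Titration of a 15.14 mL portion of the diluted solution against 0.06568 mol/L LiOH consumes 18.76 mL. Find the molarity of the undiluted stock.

n(LiOH) = 0.06568 x 0.01876 = 0.001232 mol.
n(HNO3) in the aliquot = 0.001232 mol.
[diluted HNO3] = 0.001232 / 0.01514 = 0.08138 M.
Dilution factor = 200.0/19.17 = 10.43, so [stock] = 0.08138 x 10.43 = 0.849 M.

0.849 M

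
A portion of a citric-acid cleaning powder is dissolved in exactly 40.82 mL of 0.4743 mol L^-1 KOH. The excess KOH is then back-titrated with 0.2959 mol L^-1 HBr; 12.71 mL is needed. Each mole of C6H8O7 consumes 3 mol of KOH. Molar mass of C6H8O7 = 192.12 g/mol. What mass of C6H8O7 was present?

Total n(KOH) added = 0.4743 x 0.04082 = 0.01936 mol.
n(HBr) used = 0.2959 x 0.01271 = 0.003761 mol, which equals the excess n(KOH).
So n(KOH) consumed by the sample = 0.01936 - 0.003761 = 0.01560 mol.
n(C6H8O7) = 0.01560 / 3 = 0.005200 mol.
mass = 0.005200 mol x 192.12 g/mol = 0.999 g.

0.999 g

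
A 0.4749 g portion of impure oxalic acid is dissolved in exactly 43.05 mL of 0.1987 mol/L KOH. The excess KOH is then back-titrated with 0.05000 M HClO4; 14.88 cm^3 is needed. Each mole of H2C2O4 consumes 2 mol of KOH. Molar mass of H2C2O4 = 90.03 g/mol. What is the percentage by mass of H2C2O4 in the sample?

74.0%

Total n(KOH) added = 0.1987 x 0.04305 = 0.008554 mol.
n(HClO4) used = 0.05000 x 0.01488 = 0.0007440 mol, which equals the excess n(KOH).
So n(KOH) consumed by the sample = 0.008554 - 0.0007440 = 0.007810 mol.
n(H2C2O4) = 0.007810 / 2 = 0.003905 mol.
mass H2C2O4 = 0.003905 x 90.03 = 0.3516 g, so %H2C2O4 = 0.3516/0.4749 x 100 = 74.0%.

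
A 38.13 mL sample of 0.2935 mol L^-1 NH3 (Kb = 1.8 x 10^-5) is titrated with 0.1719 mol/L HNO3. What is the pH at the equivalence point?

5.11

n(NH3) = 0.2935 x 0.03813 = 0.01119 mol; V(HNO3) at equivalence = 0.01119/0.1719 = 0.06510 L.
At equivalence the base is fully converted to NH4+; total volume = 0.1032 L, so [NH4+] = 0.01119/0.1032 = 0.1084 M.
Ka(NH4+) = Kw/Kb = 1.0e-14 / 1.8 x 10^-5 = 5.56e-10.
[H^+] = sqrt(Ka x [NH4+]) = sqrt(5.56e-10 x 0.1084) = 7.76e-6 M.
pH = -log(7.76e-6) = 5.11.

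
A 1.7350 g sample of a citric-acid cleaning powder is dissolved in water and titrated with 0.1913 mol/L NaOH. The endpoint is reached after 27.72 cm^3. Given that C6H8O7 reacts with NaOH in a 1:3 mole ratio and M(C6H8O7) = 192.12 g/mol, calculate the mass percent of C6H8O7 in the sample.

n(NaOH) = 0.1913 x 0.02772 = 0.005303 mol.
n(C6H8O7) = 0.005303 / 3 = 0.001768 mol.
mass of C6H8O7 = 0.001768 x 192.12 = 0.3396 g.
% purity = 0.3396 / 1.7350 x 100 = 19.6%.

19.6%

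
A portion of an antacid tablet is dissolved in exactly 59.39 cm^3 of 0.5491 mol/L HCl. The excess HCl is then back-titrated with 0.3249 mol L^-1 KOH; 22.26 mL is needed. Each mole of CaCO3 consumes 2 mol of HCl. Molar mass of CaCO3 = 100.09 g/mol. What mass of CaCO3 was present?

Total n(HCl) added = 0.5491 x 0.05939 = 0.03261 mol.
n(KOH) used = 0.3249 x 0.02226 = 0.007232 mol, which equals the excess n(HCl).
So n(HCl) consumed by the sample = 0.03261 - 0.007232 = 0.02538 mol.
n(CaCO3) = 0.02538 / 2 = 0.01269 mol.
mass = 0.01269 mol x 100.09 g/mol = 1.27 g.

1.27 g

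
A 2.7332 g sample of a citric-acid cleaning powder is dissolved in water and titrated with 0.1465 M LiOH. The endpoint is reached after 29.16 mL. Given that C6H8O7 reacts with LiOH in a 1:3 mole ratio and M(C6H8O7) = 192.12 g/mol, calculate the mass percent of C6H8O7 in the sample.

10.0%

n(LiOH) = 0.1465 x 0.02916 = 0.004272 mol.
n(C6H8O7) = 0.004272 / 3 = 0.001424 mol.
mass of C6H8O7 = 0.001424 x 192.12 = 0.2736 g.
% purity = 0.2736 / 2.7332 x 100 = 10.0%.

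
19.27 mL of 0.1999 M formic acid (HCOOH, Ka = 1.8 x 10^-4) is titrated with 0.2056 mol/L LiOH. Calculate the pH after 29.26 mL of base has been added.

n(acid) = 0.1999 x 0.01927 = 0.003852 mol; n(LiOH) added = 0.2056 x 0.02926 = 0.006016 mol.
Base is in excess by 0.006016 - 0.003852 = 0.002164 mol in a total volume of 0.04853 L.
[OH^-] = 0.002164/0.04853 = 0.04459 M, so pOH = 1.35 and pH = 14.00 - 1.35 = 12.65.

12.65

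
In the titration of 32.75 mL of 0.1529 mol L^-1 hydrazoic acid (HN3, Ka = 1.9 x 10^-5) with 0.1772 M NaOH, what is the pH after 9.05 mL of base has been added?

4.39

Initial n(HN3) = 0.1529 x 0.03275 = 0.005007 mol.
n(NaOH) added = 0.1772 x 0.009050 = 0.001604 mol, converting that many moles of HN3 to N3-.
Remaining n(HN3) = 0.003404 mol; n(N3-) = 0.001604 mol.
By Henderson-Hasselbalch, pH = pKa + log([A^-]/[HA]) = 4.72 + log(0.001604/0.003404) = 4.72 + (-0.33) = 4.39.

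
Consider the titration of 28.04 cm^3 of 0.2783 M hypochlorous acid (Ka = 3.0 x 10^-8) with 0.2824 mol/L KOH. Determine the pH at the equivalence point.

n(HClO) = 0.2783 x 0.02804 = 0.007804 mol; V(KOH) at equivalence = 0.007804/0.2824 = 0.02763 L.
At equivalence all the acid is converted to ClO-; total volume = 0.02804 + 0.02763 = 0.05567 L, so [ClO-] = 0.007804/0.05567 = 0.1402 M.
Kb = Kw/Ka = 1.0e-14 / 3.0 x 10^-8 = 3.33e-7.
[OH^-] = sqrt(Kb x [ClO-]) = sqrt(3.33e-7 x 0.1402) = 0.000216 M.
pOH = 3.67, so pH = 14.00 - 3.67 = 10.33.

10.33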